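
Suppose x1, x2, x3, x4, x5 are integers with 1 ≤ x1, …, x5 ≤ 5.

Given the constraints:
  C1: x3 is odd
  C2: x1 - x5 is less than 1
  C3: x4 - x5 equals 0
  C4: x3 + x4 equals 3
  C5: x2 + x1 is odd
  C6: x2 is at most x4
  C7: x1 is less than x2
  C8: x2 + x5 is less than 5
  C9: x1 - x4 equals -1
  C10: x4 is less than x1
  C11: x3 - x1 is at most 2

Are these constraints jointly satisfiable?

Unsatisfiable

Constraints 6, 7, and 10 give x1 < x2, x2 ≤ x4, x4 < x1. Chaining: x1 < x2 ≤ x4 < x1, which forces x1 < x1 — impossible.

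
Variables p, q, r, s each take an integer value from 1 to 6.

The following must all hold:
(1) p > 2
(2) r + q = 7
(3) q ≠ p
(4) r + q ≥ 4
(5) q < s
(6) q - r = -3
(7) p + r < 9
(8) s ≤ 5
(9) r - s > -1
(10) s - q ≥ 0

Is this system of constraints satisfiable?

Take p = 3, q = 2, r = 5, s = 5. Then constraint 2: r + q = 7; constraint 4: r + q = 7, and every other listed constraint is also met.

Satisfiable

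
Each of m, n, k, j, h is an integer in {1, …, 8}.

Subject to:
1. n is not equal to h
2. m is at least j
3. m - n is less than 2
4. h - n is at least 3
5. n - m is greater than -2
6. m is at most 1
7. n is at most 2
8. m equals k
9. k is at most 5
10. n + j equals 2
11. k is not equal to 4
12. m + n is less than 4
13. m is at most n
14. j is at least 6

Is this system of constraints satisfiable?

From constraints 2 and 14: m ≥ j and j ≥ 6, so m ≥ 6. From constraints 7 and 13: m ≤ n and n ≤ 2, so m ≤ 2. But 2 < 6, so no value of m works.

Unsatisfiable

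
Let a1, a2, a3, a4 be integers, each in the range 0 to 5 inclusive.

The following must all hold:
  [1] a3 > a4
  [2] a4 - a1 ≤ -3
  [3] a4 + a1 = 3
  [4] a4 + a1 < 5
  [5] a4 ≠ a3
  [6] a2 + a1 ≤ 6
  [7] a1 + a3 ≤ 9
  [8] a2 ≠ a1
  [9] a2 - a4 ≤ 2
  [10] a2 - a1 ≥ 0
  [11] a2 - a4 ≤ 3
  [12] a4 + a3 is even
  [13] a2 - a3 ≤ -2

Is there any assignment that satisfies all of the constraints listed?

Constraints 2, 9, and 10 give a1 − a4 ≥ 3, a4 − a2 ≥ -2, a2 − a1 ≥ 0.
Adding all 3 inequalities: the left sides telescope to 0, and the right sides sum to 3 + (-2) + 0 = 1. So 0 ≥ 1, which is false.

Unsatisfiable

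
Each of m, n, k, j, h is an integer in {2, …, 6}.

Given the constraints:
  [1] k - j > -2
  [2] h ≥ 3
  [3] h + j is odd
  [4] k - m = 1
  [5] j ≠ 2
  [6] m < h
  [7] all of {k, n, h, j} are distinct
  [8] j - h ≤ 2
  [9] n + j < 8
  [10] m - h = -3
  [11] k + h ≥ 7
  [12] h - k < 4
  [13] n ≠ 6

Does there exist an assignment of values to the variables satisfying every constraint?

Satisfiable

Setting (m, n, k, j, h) = (2, 2, 3, 4, 5) satisfies everything: constraint 1: k - j = -1; constraint 4: k - m = 1; constraint 8: j - h = -1, and the others follow.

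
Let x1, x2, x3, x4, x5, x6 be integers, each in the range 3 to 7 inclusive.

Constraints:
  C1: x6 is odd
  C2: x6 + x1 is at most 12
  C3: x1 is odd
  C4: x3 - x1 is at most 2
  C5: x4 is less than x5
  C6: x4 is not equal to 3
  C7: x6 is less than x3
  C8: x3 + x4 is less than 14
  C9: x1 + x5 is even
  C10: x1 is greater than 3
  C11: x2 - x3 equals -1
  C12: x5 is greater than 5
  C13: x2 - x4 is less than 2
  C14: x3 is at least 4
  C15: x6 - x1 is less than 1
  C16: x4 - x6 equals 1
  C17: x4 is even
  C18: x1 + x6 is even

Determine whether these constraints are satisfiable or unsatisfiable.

The assignment x1 = 5, x2 = 5, x3 = 6, x4 = 6, x5 = 7, x6 = 5 works:
  constraint 2 holds since x6 + x1 = 10.
  constraint 4 holds since x3 - x1 = 1.
The rest check out directly.

Satisfiable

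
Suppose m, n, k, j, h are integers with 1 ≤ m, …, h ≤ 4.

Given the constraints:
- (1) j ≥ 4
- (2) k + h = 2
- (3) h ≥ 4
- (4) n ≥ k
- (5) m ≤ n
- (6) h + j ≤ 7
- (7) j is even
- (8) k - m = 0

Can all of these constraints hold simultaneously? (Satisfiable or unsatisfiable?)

Unsatisfiable

From constraint 3: h ≥ 4. From constraint 1: j ≥ 4. Hence h + j ≥ 8. But constraint 6 requires h + j ≤ 7, and 7 < 8. Contradiction.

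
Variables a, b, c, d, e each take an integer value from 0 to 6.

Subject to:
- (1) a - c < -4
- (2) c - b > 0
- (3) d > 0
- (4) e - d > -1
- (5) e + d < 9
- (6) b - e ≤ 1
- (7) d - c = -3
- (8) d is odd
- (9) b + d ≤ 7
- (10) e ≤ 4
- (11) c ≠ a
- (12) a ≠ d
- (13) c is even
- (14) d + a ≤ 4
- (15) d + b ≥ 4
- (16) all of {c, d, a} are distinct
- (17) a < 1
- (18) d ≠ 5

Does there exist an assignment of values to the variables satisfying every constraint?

Satisfiable

The assignment a = 0, b = 3, c = 6, d = 3, e = 3 works:
  constraint 1 holds since a - c = -6.
  constraint 2 holds since c - b = 3.
The rest check out directly.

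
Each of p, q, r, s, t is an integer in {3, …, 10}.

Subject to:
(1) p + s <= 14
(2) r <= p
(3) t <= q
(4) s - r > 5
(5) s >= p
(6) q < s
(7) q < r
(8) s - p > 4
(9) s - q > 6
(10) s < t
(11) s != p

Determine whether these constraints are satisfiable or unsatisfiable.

Unsatisfiable

Constraints 2, 3, 5, 7, and 10 give t ≤ q, q < r, r ≤ p, p ≤ s, s < t. Chaining: t ≤ q < r ≤ p ≤ s < t, which forces t < t — impossible.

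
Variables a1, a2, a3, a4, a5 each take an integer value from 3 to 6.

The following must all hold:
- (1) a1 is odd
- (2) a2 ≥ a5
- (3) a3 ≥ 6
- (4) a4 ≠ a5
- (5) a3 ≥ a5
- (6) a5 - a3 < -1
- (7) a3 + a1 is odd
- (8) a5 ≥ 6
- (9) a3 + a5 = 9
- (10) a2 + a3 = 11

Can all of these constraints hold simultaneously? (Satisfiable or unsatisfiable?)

Unsatisfiable

From constraints 2 and 8: a2 ≥ a5 ≥ 6. From constraint 3: a3 ≥ 6. Hence a2 + a3 ≥ 12. But constraint 10 requires a2 + a3 = 11, and 11 < 12. Contradiction.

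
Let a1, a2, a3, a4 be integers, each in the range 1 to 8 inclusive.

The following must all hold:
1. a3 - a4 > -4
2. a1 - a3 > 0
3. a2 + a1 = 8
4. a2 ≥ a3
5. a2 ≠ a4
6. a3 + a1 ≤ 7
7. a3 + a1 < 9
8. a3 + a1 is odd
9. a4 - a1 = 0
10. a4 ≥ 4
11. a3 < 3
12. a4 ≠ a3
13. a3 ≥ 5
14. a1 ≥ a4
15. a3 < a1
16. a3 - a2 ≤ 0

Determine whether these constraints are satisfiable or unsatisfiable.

Unsatisfiable

From constraints 4 and 13: a2 ≥ a3 ≥ 5. From constraints 10 and 14: a1 ≥ a4 ≥ 4. Hence a2 + a1 ≥ 9. But constraint 3 requires a2 + a1 = 8, and 8 < 9. Contradiction.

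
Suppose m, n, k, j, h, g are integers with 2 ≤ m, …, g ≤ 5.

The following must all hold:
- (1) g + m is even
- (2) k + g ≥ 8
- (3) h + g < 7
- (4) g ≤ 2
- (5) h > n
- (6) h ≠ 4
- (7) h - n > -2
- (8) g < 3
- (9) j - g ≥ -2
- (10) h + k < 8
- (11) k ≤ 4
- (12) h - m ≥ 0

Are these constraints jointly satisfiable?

Unsatisfiable

From constraint 11: k ≤ 4. From constraint 4: g ≤ 2. Hence k + g ≤ 6. But constraint 2 requires k + g ≥ 8, and 8 > 6. Contradiction.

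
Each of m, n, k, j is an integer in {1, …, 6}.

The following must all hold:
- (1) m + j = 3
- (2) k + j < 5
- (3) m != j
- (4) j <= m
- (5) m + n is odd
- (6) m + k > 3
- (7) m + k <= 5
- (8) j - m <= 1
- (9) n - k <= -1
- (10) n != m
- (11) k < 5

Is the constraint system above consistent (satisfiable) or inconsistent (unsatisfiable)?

Setting (m, n, k, j) = (2, 1, 2, 1) satisfies everything: constraint 1: m + j = 3; constraint 2: k + j = 3, and the others follow.

Satisfiable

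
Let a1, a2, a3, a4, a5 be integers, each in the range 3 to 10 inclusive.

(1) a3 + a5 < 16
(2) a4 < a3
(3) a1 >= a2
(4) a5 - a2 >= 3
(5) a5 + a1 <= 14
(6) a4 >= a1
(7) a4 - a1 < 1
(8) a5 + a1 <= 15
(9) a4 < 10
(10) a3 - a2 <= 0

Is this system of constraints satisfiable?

Constraints 2, 3, 6, and 10 give a4 < a3, a3 ≤ a2, a2 ≤ a1, a1 ≤ a4. Chaining: a4 < a3 ≤ a2 ≤ a1 ≤ a4, which forces a4 < a4 — impossible.

Unsatisfiable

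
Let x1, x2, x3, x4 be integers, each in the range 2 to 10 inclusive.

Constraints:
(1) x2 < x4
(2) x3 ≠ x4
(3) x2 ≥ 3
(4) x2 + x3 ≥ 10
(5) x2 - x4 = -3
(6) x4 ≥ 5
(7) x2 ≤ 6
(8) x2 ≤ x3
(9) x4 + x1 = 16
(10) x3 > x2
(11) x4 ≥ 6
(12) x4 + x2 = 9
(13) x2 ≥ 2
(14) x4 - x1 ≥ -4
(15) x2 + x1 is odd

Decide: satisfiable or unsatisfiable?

The assignment x1 = 10, x2 = 3, x3 = 9, x4 = 6 works:
  constraint 4 holds since x2 + x3 = 12.
  constraint 5 holds since x2 - x4 = -3.
The rest check out directly.

Satisfiable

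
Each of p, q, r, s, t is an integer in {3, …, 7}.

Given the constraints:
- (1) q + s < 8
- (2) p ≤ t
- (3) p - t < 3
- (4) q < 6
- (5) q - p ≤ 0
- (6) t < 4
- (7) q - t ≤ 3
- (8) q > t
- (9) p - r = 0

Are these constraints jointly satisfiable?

Constraints 2, 5, and 8 give p ≤ t, t < q, q ≤ p. Chaining: p ≤ t < q ≤ p, which forces p < p — impossible.

Unsatisfiable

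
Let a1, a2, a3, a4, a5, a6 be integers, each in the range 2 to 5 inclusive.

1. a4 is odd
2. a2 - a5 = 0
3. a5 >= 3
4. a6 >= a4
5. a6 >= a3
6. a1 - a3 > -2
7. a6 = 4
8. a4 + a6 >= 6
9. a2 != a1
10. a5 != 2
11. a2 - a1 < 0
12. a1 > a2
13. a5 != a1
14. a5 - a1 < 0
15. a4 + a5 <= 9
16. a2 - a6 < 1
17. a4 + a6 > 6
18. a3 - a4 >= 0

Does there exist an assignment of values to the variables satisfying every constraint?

Satisfiable

Setting (a1, a2, a3, a4, a5, a6) = (5, 3, 4, 3, 3, 4) satisfies everything: constraint 2: a2 - a5 = 0; constraint 6: a1 - a3 = 1; constraint 8: a4 + a6 = 7, and the others follow.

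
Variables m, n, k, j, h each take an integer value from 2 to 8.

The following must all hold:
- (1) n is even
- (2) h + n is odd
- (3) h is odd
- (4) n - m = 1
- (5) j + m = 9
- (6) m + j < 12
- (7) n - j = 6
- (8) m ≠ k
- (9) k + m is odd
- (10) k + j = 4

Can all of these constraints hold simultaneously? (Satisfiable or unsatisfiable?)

Satisfiable

Setting (m, n, k, j, h) = (7, 8, 2, 2, 5) satisfies everything: constraint 4: n - m = 1; constraint 5: j + m = 9; constraint 6: m + j = 9, and the others follow.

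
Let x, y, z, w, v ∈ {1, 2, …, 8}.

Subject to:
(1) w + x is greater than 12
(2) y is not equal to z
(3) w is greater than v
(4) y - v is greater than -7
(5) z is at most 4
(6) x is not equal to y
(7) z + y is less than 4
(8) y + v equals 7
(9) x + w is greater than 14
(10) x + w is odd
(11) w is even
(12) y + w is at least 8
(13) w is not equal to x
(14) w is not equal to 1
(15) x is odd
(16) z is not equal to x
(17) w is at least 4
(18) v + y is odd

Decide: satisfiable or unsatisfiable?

The assignment x = 7, y = 1, z = 2, w = 8, v = 6 works:
  constraint 1 holds since w + x = 15.
  constraint 4 holds since y - v = -5.
  constraint 7 holds since z + y = 3.
The rest check out directly.

Satisfiable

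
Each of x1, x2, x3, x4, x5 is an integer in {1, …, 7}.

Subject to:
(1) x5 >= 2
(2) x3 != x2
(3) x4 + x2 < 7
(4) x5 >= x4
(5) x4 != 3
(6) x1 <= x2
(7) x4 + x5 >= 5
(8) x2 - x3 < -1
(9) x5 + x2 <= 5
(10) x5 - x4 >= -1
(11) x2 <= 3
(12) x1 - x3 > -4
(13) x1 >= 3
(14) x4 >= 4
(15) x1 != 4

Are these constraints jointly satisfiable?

From constraints 4 and 14: x5 ≥ x4 ≥ 4. From constraints 6 and 13: x2 ≥ x1 ≥ 3. Hence x5 + x2 ≥ 7. But constraint 9 requires x5 + x2 ≤ 5, and 5 < 7. Contradiction.

Unsatisfiable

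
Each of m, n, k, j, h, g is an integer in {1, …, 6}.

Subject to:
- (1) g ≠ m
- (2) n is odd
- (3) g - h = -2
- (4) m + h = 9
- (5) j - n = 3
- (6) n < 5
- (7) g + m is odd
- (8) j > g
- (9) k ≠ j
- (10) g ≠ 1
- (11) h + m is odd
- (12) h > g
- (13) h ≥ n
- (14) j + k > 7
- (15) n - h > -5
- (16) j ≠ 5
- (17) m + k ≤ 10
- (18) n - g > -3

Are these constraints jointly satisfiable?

Try m = 5, n = 1, k = 5, j = 4, h = 4, g = 2.
Check constraint 3: g - h = -2; constraint 4: m + h = 9. The remaining constraints are straightforward to verify.

Satisfiable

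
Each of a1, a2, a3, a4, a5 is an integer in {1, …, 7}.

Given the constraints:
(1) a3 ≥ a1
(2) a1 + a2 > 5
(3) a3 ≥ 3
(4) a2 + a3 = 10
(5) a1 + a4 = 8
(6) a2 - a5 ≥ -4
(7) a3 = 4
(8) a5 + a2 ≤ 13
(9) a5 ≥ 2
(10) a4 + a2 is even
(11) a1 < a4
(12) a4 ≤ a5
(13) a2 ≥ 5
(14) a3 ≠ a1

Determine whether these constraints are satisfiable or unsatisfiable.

One satisfying assignment is a1 = 2, a2 = 6, a3 = 4, a4 = 6, a5 = 7.
For the less obvious constraints — constraint 2: a1 + a2 = 8; constraint 4: a2 + a3 = 10 — and the others hold by inspection.

Satisfiable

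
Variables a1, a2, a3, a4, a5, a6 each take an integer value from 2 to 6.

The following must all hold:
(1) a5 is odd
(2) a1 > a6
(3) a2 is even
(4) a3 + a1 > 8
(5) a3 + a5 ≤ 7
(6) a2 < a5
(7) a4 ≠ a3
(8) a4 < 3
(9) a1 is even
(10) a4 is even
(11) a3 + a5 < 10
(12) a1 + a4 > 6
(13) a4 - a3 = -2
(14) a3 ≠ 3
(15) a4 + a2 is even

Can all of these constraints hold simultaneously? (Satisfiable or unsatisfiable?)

Try a1 = 6, a2 = 2, a3 = 4, a4 = 2, a5 = 3, a6 = 4.
Check constraint 4: a3 + a1 = 10; constraint 5: a3 + a5 = 7. The remaining constraints are straightforward to verify.

Satisfiable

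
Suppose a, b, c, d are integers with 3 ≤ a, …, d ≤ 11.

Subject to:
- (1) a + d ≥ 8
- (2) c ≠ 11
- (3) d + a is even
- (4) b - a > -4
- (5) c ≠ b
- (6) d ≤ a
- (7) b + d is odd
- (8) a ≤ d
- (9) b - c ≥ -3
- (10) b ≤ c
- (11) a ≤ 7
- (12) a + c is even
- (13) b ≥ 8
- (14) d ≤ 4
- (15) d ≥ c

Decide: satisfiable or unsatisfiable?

Unsatisfiable

From constraints 10 and 13: c ≥ b and b ≥ 8, so c ≥ 8. From constraints 14 and 15: c ≤ d and d ≤ 4, so c ≤ 4. But 4 < 8, so no value of c works.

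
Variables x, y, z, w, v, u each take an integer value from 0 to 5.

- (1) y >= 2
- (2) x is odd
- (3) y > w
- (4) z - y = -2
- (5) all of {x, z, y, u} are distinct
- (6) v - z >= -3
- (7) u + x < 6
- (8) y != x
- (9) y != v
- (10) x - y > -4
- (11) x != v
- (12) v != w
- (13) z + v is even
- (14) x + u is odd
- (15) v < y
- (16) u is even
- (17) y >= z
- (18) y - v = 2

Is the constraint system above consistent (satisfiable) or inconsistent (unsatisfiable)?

Satisfiable

Setting (x, y, z, w, v, u) = (3, 4, 2, 3, 2, 0) satisfies everything: constraint 4: z - y = -2; constraint 6: v - z = 0, and the others follow.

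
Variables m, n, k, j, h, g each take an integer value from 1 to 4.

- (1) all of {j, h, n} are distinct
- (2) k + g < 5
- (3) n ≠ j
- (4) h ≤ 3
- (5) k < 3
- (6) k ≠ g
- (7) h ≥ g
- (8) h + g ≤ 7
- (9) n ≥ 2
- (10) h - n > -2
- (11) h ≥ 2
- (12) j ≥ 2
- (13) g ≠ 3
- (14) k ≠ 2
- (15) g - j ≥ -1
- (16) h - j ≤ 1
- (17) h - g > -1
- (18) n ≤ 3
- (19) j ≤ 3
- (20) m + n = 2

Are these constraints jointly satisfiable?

Unsatisfiable

Constraints 4, 9, 11, 12, 18, and 19 confine each of j, h, n to the 2 values {2, 3}.
Constraint 1 requires all 3 of them to be distinct, but only 2 values are available — impossible by the pigeonhole principle.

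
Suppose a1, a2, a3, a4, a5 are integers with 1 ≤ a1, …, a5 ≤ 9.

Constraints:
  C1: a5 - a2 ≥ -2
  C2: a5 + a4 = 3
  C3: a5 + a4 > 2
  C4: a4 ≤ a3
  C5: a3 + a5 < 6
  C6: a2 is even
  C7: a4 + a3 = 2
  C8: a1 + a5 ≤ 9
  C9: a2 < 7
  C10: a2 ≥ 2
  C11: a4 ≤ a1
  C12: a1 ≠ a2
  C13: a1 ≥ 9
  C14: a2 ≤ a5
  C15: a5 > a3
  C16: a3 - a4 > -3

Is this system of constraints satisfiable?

From constraint 13: a1 ≥ 9. From constraints 10 and 14: a5 ≥ a2 ≥ 2. Hence a1 + a5 ≥ 11. But constraint 8 requires a1 + a5 ≤ 9, and 9 < 11. Contradiction.

Unsatisfiable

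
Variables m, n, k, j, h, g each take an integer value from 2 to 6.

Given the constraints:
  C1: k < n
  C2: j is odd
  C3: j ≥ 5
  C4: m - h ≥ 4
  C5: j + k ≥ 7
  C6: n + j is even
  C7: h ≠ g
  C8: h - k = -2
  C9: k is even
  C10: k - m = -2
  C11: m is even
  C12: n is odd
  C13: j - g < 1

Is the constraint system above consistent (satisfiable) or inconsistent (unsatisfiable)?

The assignment m = 6, n = 5, k = 4, j = 5, h = 2, g = 6 works:
  constraint 4 holds since m - h = 4.
  constraint 5 holds since j + k = 9.
  constraint 8 holds since h - k = -2.
The rest check out directly.

Satisfiable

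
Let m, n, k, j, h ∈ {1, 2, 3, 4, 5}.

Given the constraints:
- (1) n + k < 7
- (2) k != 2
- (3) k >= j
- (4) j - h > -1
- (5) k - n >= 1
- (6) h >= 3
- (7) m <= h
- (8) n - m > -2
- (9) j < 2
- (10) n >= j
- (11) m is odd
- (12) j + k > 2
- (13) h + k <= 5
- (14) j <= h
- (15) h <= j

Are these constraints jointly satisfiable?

Unsatisfiable

From constraints 6 and 15: j ≥ h and h ≥ 3, so j ≥ 3. From constraint 9: j ≤ 1. But 1 < 3, so no value of j works.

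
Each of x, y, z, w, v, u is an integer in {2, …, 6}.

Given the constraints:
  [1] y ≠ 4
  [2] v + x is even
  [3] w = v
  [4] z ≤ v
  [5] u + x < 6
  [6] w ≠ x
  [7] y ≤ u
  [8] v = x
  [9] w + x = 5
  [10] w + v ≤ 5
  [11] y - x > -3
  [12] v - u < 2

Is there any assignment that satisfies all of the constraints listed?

From constraints 3 and 8, w = v = x, so w = x. But constraint 6 says w ≠ x. Contradiction.

Unsatisfiable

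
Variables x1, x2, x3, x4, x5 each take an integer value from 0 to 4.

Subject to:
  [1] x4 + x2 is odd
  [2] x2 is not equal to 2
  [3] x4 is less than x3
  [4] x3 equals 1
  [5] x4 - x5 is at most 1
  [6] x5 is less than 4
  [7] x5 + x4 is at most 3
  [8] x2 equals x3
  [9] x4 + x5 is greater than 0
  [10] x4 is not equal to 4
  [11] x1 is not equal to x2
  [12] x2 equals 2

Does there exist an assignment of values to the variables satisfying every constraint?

Unsatisfiable

Constraint 12 fixes x2 = 2 and constraint 4 fixes x3 = 1, but constraint 8 requires x2 = x3. Since 2 ≠ 1, contradiction.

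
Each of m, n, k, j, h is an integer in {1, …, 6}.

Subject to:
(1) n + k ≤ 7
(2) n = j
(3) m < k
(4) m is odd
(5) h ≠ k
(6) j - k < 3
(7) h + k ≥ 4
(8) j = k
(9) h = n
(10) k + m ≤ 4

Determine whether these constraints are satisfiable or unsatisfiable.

From constraints 2, 8, and 9, h = n = j = k, so h = k. But constraint 5 says h ≠ k. Contradiction.

Unsatisfiable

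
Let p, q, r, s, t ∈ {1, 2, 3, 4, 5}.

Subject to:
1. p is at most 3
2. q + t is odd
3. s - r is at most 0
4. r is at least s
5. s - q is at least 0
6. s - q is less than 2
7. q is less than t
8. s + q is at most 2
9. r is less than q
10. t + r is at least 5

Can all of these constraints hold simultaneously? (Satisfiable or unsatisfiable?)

Unsatisfiable

Constraints 3, 5, and 9 give q ≤ s, s ≤ r, r < q. Chaining: q ≤ s ≤ r < q, which forces q < q — impossible.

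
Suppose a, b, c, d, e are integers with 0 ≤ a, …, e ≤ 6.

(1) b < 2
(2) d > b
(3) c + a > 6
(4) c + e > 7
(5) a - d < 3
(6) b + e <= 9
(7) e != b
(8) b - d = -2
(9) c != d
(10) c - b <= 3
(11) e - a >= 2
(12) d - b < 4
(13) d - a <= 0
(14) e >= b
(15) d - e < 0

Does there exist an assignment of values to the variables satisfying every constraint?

Satisfiable

Setting (a, b, c, d, e) = (4, 1, 4, 3, 6) satisfies everything: constraint 3: c + a = 8; constraint 4: c + e = 10; constraint 5: a - d = 1, and the others follow.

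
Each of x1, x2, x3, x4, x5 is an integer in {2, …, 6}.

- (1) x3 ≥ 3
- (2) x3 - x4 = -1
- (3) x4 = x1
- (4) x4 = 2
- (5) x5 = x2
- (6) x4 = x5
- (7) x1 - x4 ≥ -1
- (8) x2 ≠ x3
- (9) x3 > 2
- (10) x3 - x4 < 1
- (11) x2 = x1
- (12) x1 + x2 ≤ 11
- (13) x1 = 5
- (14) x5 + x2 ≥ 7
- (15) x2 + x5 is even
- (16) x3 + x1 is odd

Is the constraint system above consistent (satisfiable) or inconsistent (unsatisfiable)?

Constraint 4 fixes x4 = 2 and constraint 13 fixes x1 = 5. Constraints 5, 6, and 11 give x4 = x5 = x2 = x1, so x4 = x1. But 2 ≠ 5 — contradiction.

Unsatisfiable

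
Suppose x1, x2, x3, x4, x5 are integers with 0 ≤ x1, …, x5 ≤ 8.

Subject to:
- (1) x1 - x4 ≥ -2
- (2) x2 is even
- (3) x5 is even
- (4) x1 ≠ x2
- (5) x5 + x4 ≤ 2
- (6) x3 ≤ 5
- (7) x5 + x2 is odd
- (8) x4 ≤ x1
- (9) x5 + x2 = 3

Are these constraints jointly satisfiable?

Unsatisfiable

Constraint 3 makes x5 even and constraint 2 makes x2 even, so x5 + x2 must be even. Constraint 7 says x5 + x2 is odd — contradiction.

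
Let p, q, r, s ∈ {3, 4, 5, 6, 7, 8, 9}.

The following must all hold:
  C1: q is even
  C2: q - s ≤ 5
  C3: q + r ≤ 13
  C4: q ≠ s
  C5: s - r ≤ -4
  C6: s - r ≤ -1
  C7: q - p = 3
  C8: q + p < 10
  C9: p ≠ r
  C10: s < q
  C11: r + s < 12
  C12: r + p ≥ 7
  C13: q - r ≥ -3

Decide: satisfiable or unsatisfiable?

One satisfying assignment is p = 3, q = 6, r = 7, s = 3.
For the less obvious constraints — constraint 2: q - s = 3; constraint 3: q + r = 13; constraint 5: s - r = -4 — and the others hold by inspection.

Satisfiable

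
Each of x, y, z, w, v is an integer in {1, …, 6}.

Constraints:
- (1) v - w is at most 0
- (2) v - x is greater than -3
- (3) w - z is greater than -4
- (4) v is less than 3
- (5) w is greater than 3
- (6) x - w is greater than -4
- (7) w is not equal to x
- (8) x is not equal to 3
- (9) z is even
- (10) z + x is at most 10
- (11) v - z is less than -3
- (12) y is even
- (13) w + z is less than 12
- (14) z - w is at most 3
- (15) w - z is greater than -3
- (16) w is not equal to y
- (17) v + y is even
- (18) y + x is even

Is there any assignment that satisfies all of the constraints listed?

Satisfiable

Setting (x, y, z, w, v) = (2, 6, 6, 4, 2) satisfies everything: constraint 1: v - w = -2; constraint 2: v - x = 0; constraint 3: w - z = -2, and the others follow.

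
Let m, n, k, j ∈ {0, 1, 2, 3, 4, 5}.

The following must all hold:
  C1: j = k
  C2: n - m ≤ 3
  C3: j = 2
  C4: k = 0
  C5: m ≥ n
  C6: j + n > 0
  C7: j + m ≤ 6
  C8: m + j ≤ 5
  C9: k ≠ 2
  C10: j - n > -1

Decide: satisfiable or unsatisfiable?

Unsatisfiable

Constraint 3 fixes j = 2 and constraint 4 fixes k = 0, but constraint 1 requires j = k. Since 2 ≠ 0, contradiction.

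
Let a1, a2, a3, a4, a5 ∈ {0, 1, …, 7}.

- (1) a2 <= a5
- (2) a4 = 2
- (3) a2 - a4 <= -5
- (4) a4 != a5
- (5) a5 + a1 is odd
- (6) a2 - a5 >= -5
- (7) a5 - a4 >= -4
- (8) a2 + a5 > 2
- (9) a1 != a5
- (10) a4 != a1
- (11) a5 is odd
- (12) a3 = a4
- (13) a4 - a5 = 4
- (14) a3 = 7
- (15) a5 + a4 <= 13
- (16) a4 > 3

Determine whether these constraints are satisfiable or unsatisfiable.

Constraint 14 fixes a3 = 7 and constraint 2 fixes a4 = 2, but constraint 12 requires a3 = a4. Since 7 ≠ 2, contradiction.

Unsatisfiable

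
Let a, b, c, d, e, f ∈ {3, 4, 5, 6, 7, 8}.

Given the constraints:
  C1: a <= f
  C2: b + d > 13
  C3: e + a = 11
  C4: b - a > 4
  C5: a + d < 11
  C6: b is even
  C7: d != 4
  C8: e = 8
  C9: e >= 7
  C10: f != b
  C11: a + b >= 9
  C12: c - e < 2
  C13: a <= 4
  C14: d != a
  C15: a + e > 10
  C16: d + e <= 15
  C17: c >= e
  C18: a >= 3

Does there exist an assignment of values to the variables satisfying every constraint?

Satisfiable

The assignment a = 3, b = 8, c = 8, d = 6, e = 8, f = 3 works:
  constraint 2 holds since b + d = 14.
  constraint 3 holds since e + a = 11.
  constraint 4 holds since b - a = 5.
The rest check out directly.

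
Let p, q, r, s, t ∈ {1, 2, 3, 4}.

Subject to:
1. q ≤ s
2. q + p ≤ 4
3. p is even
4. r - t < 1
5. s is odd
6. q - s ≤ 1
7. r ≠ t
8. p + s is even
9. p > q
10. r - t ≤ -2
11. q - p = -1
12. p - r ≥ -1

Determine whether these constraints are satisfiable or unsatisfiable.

Unsatisfiable

Constraint 3 makes p even and constraint 5 makes s odd, so p + s must be odd. Constraint 8 says p + s is even — contradiction.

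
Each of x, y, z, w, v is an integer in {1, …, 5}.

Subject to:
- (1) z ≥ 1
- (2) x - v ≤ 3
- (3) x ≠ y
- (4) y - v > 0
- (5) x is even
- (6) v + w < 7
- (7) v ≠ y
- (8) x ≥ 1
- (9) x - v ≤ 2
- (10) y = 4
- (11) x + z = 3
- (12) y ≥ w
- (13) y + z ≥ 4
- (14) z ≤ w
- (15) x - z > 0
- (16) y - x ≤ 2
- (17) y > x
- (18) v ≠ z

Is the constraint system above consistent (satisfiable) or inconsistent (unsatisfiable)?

Try x = 2, y = 4, z = 1, w = 4, v = 2.
Check constraint 2: x - v = 0; constraint 4: y - v = 2; constraint 6: v + w = 6. The remaining constraints are straightforward to verify.

Satisfiable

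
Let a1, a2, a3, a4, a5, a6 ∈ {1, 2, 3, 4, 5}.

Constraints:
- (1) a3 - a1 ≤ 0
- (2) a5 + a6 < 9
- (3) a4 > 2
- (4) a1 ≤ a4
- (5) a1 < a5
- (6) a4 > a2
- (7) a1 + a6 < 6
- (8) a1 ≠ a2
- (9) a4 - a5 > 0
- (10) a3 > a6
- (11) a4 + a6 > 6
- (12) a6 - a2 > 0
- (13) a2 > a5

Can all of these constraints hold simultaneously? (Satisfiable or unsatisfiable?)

Constraints 1, 5, 10, 12, and 13 give a5 < a2, a2 < a6, a6 < a3, a3 ≤ a1, a1 < a5. Chaining: a5 < a2 < a6 < a3 ≤ a1 < a5, which forces a5 < a5 — impossible.

Unsatisfiable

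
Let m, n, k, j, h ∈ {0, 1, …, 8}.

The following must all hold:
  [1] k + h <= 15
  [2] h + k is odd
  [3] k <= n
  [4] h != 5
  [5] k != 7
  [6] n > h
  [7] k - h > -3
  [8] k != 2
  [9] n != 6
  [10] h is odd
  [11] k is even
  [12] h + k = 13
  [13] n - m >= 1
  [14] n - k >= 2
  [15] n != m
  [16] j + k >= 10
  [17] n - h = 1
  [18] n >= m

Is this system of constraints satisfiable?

Satisfiable

Try m = 7, n = 8, k = 6, j = 4, h = 7.
Check constraint 1: k + h = 13; constraint 7: k - h = -1. The remaining constraints are straightforward to verify.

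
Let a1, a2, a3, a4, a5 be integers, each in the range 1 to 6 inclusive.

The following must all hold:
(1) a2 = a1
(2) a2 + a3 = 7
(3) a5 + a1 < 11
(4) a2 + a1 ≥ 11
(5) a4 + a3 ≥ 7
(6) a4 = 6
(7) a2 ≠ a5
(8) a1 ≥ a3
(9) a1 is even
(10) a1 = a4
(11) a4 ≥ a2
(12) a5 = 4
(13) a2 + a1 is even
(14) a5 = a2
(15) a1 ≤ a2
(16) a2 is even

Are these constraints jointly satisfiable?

Unsatisfiable

Constraint 12 fixes a5 = 4 and constraint 6 fixes a4 = 6. Constraints 1, 10, and 14 give a5 = a2 = a1 = a4, so a5 = a4. But 4 ≠ 6 — contradiction.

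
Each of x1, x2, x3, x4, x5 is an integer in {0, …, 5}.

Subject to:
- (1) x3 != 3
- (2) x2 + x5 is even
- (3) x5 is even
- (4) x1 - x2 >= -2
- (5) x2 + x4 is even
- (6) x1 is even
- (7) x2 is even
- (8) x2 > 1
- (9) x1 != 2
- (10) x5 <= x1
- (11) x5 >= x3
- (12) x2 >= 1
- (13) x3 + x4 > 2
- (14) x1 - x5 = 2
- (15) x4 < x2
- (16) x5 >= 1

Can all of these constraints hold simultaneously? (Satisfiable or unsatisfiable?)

Setting (x1, x2, x3, x4, x5) = (4, 4, 2, 2, 2) satisfies everything: constraint 4: x1 - x2 = 0; constraint 13: x3 + x4 = 4; constraint 14: x1 - x5 = 2, and the others follow.

Satisfiable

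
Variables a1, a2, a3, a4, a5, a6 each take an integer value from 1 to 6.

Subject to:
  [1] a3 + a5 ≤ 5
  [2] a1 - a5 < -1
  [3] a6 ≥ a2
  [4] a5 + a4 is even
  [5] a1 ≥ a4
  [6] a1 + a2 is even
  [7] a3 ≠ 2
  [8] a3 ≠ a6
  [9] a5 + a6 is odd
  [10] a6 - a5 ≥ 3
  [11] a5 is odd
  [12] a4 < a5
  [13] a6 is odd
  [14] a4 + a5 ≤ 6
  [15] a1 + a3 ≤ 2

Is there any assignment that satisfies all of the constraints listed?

Unsatisfiable

Constraint 11 makes a5 odd and constraint 13 makes a6 odd, so a5 + a6 must be even. Constraint 9 says a5 + a6 is odd — contradiction.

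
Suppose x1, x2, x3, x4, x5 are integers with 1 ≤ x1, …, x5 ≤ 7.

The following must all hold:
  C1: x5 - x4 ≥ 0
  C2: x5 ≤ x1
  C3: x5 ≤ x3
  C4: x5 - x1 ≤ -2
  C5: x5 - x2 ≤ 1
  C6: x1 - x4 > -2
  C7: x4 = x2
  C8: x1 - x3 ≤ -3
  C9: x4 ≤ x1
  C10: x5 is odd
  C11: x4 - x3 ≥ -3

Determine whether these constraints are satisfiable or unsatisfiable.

Unsatisfiable

Constraints 1, 4, 8, and 11 give x1 − x5 ≥ 2, x5 − x4 ≥ 0, x4 − x3 ≥ -3, x3 − x1 ≥ 3.
Adding all 4 inequalities: the left sides telescope to 0, and the right sides sum to 2 + 0 + (-3) + 3 = 2. So 0 ≥ 2, which is false.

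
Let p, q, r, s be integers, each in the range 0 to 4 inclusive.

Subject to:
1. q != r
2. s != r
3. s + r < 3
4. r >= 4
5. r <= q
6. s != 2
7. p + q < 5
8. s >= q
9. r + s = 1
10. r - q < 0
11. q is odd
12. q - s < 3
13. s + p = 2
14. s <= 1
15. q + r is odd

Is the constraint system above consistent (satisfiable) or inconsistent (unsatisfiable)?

Unsatisfiable

From constraints 4 and 5: q ≥ r and r ≥ 4, so q ≥ 4. From constraints 8 and 14: q ≤ s and s ≤ 1, so q ≤ 1. But 1 < 4, so no value of q works.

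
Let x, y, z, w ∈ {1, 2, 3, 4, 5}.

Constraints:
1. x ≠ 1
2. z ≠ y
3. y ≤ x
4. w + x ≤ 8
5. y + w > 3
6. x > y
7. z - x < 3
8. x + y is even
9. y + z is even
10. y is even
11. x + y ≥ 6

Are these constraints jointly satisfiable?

Try x = 4, y = 2, z = 4, w = 2.
Check constraint 4: w + x = 6; constraint 5: y + w = 4. The remaining constraints are straightforward to verify.

Satisfiable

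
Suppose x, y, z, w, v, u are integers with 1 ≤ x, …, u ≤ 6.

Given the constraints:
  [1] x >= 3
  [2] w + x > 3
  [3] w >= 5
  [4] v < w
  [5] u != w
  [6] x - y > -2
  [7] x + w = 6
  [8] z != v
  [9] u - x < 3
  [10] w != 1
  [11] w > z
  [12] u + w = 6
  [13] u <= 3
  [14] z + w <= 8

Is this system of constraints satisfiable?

From constraint 1: x ≥ 3. From constraint 3: w ≥ 5. Hence x + w ≥ 8. But constraint 7 requires x + w = 6, and 6 < 8. Contradiction.

Unsatisfiable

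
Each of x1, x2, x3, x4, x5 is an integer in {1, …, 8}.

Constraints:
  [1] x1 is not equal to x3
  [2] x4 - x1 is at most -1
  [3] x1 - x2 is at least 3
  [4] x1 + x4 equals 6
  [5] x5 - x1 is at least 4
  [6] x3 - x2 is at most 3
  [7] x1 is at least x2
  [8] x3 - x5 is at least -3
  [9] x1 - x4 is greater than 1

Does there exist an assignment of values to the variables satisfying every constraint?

Constraints 3, 5, 6, and 8 give x2 − x3 ≥ -3, x3 − x5 ≥ -3, x5 − x1 ≥ 4, x1 − x2 ≥ 3.
Adding all 4 inequalities: the left sides telescope to 0, and the right sides sum to (-3) + (-3) + 4 + 3 = 1. So 0 ≥ 1, which is false.

Unsatisfiable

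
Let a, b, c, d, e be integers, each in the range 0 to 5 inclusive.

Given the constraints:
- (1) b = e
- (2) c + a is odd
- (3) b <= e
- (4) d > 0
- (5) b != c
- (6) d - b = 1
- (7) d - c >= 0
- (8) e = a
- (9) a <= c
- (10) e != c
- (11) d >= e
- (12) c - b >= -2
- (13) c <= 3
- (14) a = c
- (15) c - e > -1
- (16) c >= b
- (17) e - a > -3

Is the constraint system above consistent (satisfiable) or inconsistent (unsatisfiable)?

From constraints 1, 8, and 14, b = e = a = c, so b = c. But constraint 5 says b ≠ c. Contradiction.

Unsatisfiable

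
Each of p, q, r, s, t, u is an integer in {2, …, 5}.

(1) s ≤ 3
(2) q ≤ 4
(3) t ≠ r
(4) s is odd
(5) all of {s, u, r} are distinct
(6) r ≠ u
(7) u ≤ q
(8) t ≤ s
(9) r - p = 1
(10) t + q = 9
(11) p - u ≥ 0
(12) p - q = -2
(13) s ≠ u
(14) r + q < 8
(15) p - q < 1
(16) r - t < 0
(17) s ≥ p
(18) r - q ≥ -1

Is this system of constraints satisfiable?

Unsatisfiable

From constraints 1 and 8: t ≤ s ≤ 3. From constraint 2: q ≤ 4. Hence t + q ≤ 7. But constraint 10 requires t + q = 9, and 9 > 7. Contradiction.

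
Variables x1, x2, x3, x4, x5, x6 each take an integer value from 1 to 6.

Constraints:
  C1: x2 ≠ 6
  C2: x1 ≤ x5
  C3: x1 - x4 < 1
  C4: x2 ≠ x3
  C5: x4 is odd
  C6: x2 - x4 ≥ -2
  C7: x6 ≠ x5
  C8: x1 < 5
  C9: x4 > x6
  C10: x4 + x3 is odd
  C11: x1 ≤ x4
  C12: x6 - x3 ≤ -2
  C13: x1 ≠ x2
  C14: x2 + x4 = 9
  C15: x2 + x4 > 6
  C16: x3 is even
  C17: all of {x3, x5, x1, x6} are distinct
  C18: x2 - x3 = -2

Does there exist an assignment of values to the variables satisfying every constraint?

Satisfiable

One satisfying assignment is x1 = 3, x2 = 4, x3 = 6, x4 = 5, x5 = 5, x6 = 2.
For the less obvious constraints — constraint 3: x1 - x4 = -2; constraint 6: x2 - x4 = -1; constraint 12: x6 - x3 = -4 — and the others hold by inspection.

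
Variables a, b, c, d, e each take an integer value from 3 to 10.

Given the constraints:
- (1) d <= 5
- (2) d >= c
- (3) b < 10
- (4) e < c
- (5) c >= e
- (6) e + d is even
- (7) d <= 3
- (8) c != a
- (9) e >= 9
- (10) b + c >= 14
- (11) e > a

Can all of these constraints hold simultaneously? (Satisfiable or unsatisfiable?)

From constraints 5 and 9: c ≥ e and e ≥ 9, so c ≥ 9. From constraints 2 and 7: c ≤ d and d ≤ 3, so c ≤ 3. But 3 < 9, so no value of c works.

Unsatisfiable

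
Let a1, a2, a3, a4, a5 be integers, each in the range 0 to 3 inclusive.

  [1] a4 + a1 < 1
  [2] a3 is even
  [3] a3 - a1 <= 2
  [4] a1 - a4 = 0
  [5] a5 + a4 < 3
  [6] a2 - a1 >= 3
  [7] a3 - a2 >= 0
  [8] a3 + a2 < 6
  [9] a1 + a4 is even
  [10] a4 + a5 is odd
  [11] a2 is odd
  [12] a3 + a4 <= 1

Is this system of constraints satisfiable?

Constraints 3, 6, and 7 give a1 − a3 ≥ -2, a3 − a2 ≥ 0, a2 − a1 ≥ 3.
Adding all 3 inequalities: the left sides telescope to 0, and the right sides sum to (-2) + 0 + 3 = 1. So 0 ≥ 1, which is false.

Unsatisfiable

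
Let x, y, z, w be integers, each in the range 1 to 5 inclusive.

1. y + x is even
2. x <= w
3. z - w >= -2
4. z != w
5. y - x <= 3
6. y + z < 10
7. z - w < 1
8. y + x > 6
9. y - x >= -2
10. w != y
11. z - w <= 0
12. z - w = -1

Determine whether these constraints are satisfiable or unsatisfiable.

Satisfiable

Take x = 4, y = 4, z = 4, w = 5. Then constraint 3: z - w = -1; constraint 5: y - x = 0; constraint 6: y + z = 8, and every other listed constraint is also met.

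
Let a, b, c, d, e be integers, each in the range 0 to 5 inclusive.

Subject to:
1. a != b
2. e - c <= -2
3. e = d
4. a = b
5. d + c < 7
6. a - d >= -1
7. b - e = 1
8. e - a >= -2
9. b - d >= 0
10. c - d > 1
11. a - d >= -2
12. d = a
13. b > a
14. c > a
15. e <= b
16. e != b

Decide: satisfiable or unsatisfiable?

From constraints 3, 4, and 12, e = d = a = b, so e = b. But constraint 16 says e ≠ b. Contradiction.

Unsatisfiable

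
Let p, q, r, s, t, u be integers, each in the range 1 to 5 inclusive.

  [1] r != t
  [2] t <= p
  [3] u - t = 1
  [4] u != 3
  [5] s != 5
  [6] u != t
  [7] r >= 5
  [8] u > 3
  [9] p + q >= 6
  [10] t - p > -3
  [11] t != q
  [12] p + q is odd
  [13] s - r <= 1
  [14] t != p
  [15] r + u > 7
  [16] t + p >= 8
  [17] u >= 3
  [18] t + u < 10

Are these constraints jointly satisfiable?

Try p = 5, q = 4, r = 5, s = 4, t = 3, u = 4.
Check constraint 3: u - t = 1; constraint 9: p + q = 9. The remaining constraints are straightforward to verify.

Satisfiable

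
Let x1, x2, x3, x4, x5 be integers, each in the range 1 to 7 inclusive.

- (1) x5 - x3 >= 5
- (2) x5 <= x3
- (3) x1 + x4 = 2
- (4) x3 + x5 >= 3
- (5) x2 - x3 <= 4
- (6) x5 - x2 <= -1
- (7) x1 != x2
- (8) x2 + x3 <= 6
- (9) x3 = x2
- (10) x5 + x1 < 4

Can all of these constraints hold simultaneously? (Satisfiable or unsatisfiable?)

Constraints 1, 5, and 6 give x3 − x2 ≥ -4, x2 − x5 ≥ 1, x5 − x3 ≥ 5.
Adding all 3 inequalities: the left sides telescope to 0, and the right sides sum to (-4) + 1 + 5 = 2. So 0 ≥ 2, which is false.

Unsatisfiable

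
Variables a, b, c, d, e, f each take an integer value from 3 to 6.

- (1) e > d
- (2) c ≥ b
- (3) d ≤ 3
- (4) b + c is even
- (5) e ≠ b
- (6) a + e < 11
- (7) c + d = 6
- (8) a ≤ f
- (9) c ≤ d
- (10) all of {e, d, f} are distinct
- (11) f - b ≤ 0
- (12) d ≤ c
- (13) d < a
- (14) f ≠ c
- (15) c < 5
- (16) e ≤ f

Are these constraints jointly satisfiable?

Constraints 2, 8, 9, 11, and 13 give b ≤ c, c ≤ d, d < a, a ≤ f, f ≤ b. Chaining: b ≤ c ≤ d < a ≤ f ≤ b, which forces b < b — impossible.

Unsatisfiable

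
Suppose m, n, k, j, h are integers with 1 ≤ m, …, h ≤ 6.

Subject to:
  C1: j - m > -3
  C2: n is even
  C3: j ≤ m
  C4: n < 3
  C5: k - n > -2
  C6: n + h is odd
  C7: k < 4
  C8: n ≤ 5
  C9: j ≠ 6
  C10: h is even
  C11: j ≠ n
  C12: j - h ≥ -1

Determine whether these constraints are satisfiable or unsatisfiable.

Constraint 2 makes n even and constraint 10 makes h even, so n + h must be even. Constraint 6 says n + h is odd — contradiction.

Unsatisfiable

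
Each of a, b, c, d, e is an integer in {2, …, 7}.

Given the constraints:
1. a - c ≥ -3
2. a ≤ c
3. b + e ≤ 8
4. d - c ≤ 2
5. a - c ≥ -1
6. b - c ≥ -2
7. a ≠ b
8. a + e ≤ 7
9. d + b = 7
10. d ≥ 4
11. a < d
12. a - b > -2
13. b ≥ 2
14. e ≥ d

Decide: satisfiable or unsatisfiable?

Satisfiable

One satisfying assignment is a = 2, b = 3, c = 2, d = 4, e = 5.
For the less obvious constraints — constraint 1: a - c = 0; constraint 3: b + e = 8; constraint 4: d - c = 2 — and the others hold by inspection.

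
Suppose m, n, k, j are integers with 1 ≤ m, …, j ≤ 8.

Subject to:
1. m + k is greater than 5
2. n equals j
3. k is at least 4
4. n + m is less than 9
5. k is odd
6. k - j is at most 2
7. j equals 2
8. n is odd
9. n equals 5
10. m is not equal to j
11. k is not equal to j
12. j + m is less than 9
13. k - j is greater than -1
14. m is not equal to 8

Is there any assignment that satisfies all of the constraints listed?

Constraint 9 fixes n = 5 and constraint 7 fixes j = 2, but constraint 2 requires n = j. Since 5 ≠ 2, contradiction.

Unsatisfiable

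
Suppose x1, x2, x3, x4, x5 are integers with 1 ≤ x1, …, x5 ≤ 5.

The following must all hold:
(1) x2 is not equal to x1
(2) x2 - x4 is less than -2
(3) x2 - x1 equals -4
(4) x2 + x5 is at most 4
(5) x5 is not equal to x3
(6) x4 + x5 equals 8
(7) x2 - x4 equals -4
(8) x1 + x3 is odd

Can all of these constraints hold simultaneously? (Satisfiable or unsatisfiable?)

Satisfiable

Setting (x1, x2, x3, x4, x5) = (5, 1, 4, 5, 3) satisfies everything: constraint 2: x2 - x4 = -4; constraint 3: x2 - x1 = -4, and the others follow.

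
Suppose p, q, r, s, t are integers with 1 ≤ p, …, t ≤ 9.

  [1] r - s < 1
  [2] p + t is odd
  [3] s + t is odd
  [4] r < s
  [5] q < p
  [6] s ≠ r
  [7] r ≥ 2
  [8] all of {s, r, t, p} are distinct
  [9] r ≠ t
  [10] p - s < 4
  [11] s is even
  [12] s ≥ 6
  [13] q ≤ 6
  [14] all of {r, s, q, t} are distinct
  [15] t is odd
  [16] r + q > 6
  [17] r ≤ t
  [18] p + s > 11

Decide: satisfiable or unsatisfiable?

Take p = 8, q = 2, r = 5, s = 6, t = 7. Then constraint 1: r - s = -1; constraint 10: p - s = 2, and every other listed constraint is also met.

Satisfiable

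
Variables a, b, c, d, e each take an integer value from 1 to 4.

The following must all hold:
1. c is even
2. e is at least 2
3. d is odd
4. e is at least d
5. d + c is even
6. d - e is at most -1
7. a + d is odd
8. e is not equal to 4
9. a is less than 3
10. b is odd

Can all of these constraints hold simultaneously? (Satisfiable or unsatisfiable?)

Constraint 3 makes d odd and constraint 1 makes c even, so d + c must be odd. Constraint 5 says d + c is even — contradiction.

Unsatisfiable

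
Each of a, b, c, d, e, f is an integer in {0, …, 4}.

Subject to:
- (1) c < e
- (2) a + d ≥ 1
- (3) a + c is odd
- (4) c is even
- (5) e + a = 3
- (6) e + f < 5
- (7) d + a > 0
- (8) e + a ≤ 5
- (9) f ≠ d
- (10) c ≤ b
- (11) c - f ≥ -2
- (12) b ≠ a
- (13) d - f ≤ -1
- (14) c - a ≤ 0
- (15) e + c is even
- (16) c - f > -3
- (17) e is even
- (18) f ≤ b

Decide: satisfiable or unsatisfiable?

Satisfiable

The assignment a = 1, b = 4, c = 0, d = 0, e = 2, f = 2 works:
  constraint 2 holds since a + d = 1.
  constraint 5 holds since e + a = 3.
The rest check out directly.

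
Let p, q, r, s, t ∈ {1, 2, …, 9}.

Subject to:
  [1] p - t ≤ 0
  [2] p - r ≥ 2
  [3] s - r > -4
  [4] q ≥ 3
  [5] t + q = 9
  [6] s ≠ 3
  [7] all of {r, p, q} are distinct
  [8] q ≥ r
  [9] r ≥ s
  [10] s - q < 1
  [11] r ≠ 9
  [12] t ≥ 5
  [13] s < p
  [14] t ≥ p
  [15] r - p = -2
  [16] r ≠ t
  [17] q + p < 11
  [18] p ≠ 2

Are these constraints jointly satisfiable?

Satisfiable

Try p = 5, q = 4, r = 3, s = 2, t = 5.
Check constraint 1: p - t = 0; constraint 2: p - r = 2. The remaining constraints are straightforward to verify.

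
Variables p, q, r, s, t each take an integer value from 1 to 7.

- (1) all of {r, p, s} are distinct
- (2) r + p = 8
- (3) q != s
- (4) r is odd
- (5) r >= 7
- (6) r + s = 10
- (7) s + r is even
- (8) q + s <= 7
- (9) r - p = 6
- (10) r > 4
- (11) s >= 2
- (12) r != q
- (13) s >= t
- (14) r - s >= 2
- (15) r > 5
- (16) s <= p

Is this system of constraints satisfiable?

Unsatisfiable

From constraint 5: r ≥ 7. From constraints 11 and 16: p ≥ s ≥ 2. Hence r + p ≥ 9. But constraint 2 requires r + p = 8, and 8 < 9. Contradiction.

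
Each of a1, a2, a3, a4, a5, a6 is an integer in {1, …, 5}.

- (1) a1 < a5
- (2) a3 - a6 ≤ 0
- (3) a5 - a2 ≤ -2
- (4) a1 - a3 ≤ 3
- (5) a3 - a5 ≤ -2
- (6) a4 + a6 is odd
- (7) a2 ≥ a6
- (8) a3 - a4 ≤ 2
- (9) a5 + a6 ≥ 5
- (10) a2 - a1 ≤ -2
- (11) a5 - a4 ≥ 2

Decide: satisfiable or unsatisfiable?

Constraints 3, 4, 8, 10, and 11 give a5 − a4 ≥ 2, a4 − a3 ≥ -2, a3 − a1 ≥ -3, a1 − a2 ≥ 2, a2 − a5 ≥ 2.
Adding all 5 inequalities: the left sides telescope to 0, and the right sides sum to 2 + (-2) + (-3) + 2 + 2 = 1. So 0 ≥ 1, which is false.

Unsatisfiable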